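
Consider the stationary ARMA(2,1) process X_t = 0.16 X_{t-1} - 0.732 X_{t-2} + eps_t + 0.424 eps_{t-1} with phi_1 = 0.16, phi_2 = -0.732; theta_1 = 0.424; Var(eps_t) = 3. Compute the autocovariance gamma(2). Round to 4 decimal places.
\gamma(2) = -5.7646

Multiply the model equation by X_{t-k} and take expectations. With theta_0 = psi_0 = 1 and psi_j the MA(infinity) weights, this gives
  gamma(k) - sum_i phi_i gamma(k-i) = c_k,
  c_k = sigma^2 * sum_{j=k..q} theta_j psi_{j-k}   (c_k = 0 for k > q),
using gamma(-m) = gamma(m).
psi-weights needed (psi_j = theta_j + sum_i phi_i psi_{j-i}):
  psi_1 = theta_1 + phi_1 = 0.424 + (0.16) = 0.584
Right-hand sides:
  c_0 = sigma^2 (1 + theta_1 psi_1) = 3 * (1 + (0.424)(0.584)) = 3 * 1.247616 = 3.742848
  c_1 = sigma^2 theta_1 = 3 * (0.424) = 1.272
  c_2 = 0
Equations for k = 0, 1, 2 (AR order 2, c_2 = 0):
  (E0) gamma(0) = phi_1 gamma(1) + phi_2 gamma(2) + c_0
  (E1) gamma(1) = phi_1 gamma(0) + phi_2 gamma(1) + c_1
  (E2) gamma(2) = phi_1 gamma(1) + phi_2 gamma(0)
From (E1): gamma(1) = A gamma(0) + B with
  A = phi_1 / (1 - phi_2) = 0.16 / 1.732 = 0.092379,   B = c_1 / (1 - phi_2) = 1.272 / 1.732 = 0.734411.
Insert (E2) into (E0): gamma(0) (1 - phi_2^2) = phi_1 (1 + phi_2) gamma(1) + c_0.
  phi_1 (1 + phi_2) = (0.16)(0.268) = 0.04288,   1 - phi_2^2 = 0.464176.
Replace gamma(1) by A gamma(0) + B and collect gamma(0):
  gamma(0) [0.464176 - (0.04288)(0.092379)] = (0.04288)(0.734411) + 3.742848
  gamma(0) * 0.460215 = 3.77434
  gamma(0) = 3.77434 / 0.460215 = 8.201256.
  gamma(1) = A gamma(0) + B = (0.092379)(8.201256) + (0.734411) = 1.492033.
  gamma(2) = phi_1 gamma(1) + phi_2 gamma(0) = (0.16)(1.492033) + (-0.732)(8.201256) = -5.764594.
Therefore gamma(2) = -5.7646 (to 4 decimal places).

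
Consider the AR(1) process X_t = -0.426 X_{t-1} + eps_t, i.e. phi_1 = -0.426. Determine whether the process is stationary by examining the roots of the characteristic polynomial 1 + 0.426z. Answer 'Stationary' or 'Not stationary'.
\text{Stationary}

The AR(p) characteristic polynomial is P(z) = 1 + 0.426z.
Stationarity requires all roots to lie outside the unit circle, i.e. |z| > 1 for every root.
This is linear in z: 1 + (0.426) z = 0  =>  z = -1/(0.426) = -2.347418,  |z| = 2.347418.
Moduli of all roots: 2.3474.
All moduli strictly greater than 1? Yes.
Verdict: Stationary.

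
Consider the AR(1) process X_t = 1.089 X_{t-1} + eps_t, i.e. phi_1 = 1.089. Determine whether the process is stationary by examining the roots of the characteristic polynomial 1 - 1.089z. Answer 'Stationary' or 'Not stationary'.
\text{Not stationary}

The AR(p) characteristic polynomial is P(z) = 1 - 1.089z.
Stationarity requires all roots to lie outside the unit circle, i.e. |z| > 1 for every root.
This is linear in z: 1 + (-1.089) z = 0  =>  z = -1/(-1.089) = 0.918274,  |z| = 0.918274.
Moduli of all roots: 0.9183.
All moduli strictly greater than 1? No.
Verdict: Not stationary.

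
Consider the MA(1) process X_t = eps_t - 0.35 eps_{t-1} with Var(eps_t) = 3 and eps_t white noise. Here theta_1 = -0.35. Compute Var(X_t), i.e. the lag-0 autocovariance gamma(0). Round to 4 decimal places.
\gamma(0) = 3.3675

For an MA(q) process X_t = eps_t + sum_i theta_i eps_{t-i} with
Var(eps_t) = sigma^2, the variance is
  gamma(0) = sigma^2 * (1 + sum_i theta_i^2).
  sum_i theta_i^2 = (-0.35)^2 = 0.1225.
  gamma(0) = 3 * (1 + 0.1225) = 3 * 1.1225 = 3.3675.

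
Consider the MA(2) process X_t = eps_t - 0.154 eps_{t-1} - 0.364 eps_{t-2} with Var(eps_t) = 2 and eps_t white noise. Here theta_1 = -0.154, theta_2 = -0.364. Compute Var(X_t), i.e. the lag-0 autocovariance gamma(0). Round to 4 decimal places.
\gamma(0) = 2.3124

For an MA(q) process X_t = eps_t + sum_i theta_i eps_{t-i} with
Var(eps_t) = sigma^2, the variance is
  gamma(0) = sigma^2 * (1 + sum_i theta_i^2).
  sum_i theta_i^2 = (-0.154)^2 + (-0.364)^2 = 0.023716 + 0.132496 = 0.156212.
  gamma(0) = 2 * (1 + 0.156212) = 2 * 1.156212 = 2.312424, which rounds to 2.3124.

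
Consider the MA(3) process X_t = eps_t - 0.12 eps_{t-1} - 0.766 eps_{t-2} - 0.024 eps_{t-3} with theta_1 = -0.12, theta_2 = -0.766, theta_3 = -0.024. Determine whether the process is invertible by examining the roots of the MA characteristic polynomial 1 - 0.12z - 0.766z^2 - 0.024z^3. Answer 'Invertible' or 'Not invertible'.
\text{Invertible}

The MA(q) characteristic polynomial is P(z) = 1 - 0.12z - 0.766z^2 - 0.024z^3.
Invertibility requires all roots to lie outside the unit circle, i.e. |z| > 1 for every root.
Degree 3: look for a simple real root z0 first, then factor out (1 - z/z0) and solve the remaining quadratic.
Testing z0 = -1.25: P(-1.25) = 1 + (-0.12)(-1.25) + (-0.766)(-1.25)^2 + (-0.024)(-1.25)^3
  = 1 + (0.15) + (-1.196875) + (0.046875) = 0.  So z_0 = -1.25 is a root, |z_0| = 1.25.
Divide out the factor (1 + 0.8 z) = (1 - z/z0) (since 1/z0 = -0.8):
  P(z) = (1 + 0.8 z)(1 + (-0.92) z + (-0.03) z^2)
  [check: z-coef -0.92 - (-0.8) = -0.12; z^2-coef -0.03 - (-0.8)(-0.92) = -0.766; z^3-coef -(-0.8)(-0.03) = -0.024.]
Remaining roots from the quadratic factor 1 + (-0.92) z + (-0.03) z^2:
  Set 1 + (-0.92) z + (-0.03) z^2 = 0, i.e. a z^2 + b z + c = 0 with a = -0.03, b = -0.92, c = 1.
  Discriminant D = b^2 - 4ac = (-0.92)^2 - 4*(-0.03)*1 = 0.8464 - (-0.12) = 0.9664.
  D >= 0, so the roots are real: z = (-b +/- sqrt(D)) / (2a) = (0.92 +/- 0.983056) / (-0.06).
    z_1 = (0.92 + 0.983056) / (-0.06) = -31.7176,   |z_1| = 31.7176.
    z_2 = (0.92 - 0.983056) / (-0.06) = 1.0509,   |z_2| = 1.0509.
Moduli of all roots: 1.2500, 31.7176, 1.0509.
All moduli strictly greater than 1? Yes.
Verdict: Invertible.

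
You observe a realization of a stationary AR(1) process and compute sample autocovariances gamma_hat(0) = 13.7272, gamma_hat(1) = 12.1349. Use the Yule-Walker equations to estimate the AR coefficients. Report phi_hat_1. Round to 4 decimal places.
\hat\phi_{1} = 0.8840

The Yule-Walker equations for an AR(p) process read, in matrix form,
  Gamma_p phi = r_p,   with   (Gamma_p)_{ij} = gamma(|i - j|),
                       (r_p)_i = gamma(i),   i,j = 1..p.
Substitute the sample gammas (Toeplitz matrix and right-hand side of size 1):
  Gamma_p = [[13.7272]]
  r_p     = [12.1349]
With p = 1 this is the single equation gamma(0) phi_1 = gamma(1):
  phi_hat_1 = gamma(1) / gamma(0) = 12.1349 / 13.7272 = 0.8840.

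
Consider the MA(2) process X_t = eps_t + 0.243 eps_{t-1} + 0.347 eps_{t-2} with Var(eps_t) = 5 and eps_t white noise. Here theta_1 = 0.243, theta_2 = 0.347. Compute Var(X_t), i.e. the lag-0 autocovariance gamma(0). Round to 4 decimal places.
\gamma(0) = 5.8973

For an MA(q) process X_t = eps_t + sum_i theta_i eps_{t-i} with
Var(eps_t) = sigma^2, the variance is
  gamma(0) = sigma^2 * (1 + sum_i theta_i^2).
  sum_i theta_i^2 = (0.243)^2 + (0.347)^2 = 0.059049 + 0.120409 = 0.179458.
  gamma(0) = 5 * (1 + 0.179458) = 5 * 1.179458 = 5.89729, which rounds to 5.8973.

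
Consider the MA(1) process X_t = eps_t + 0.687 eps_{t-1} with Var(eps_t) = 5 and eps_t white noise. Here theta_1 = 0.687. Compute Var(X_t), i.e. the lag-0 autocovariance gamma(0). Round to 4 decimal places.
\gamma(0) = 7.3598

For an MA(q) process X_t = eps_t + sum_i theta_i eps_{t-i} with
Var(eps_t) = sigma^2, the variance is
  gamma(0) = sigma^2 * (1 + sum_i theta_i^2).
  sum_i theta_i^2 = (0.687)^2 = 0.471969.
  gamma(0) = 5 * (1 + 0.471969) = 5 * 1.471969 = 7.359845, which rounds to 7.3598.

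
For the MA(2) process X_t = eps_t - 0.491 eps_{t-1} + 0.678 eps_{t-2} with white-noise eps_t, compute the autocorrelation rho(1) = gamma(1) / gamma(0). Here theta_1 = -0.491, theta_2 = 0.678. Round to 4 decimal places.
\rho(1) = -0.4844

For an MA(q) process with theta_0 = 1, the autocovariance is
  gamma(k) = sigma^2 * sum_{i=0..q-k} theta_i * theta_{i+k},
and rho(k) = gamma(k) / gamma(0). Sigma^2 cancels.
  numerator   = (1)*(-0.491) + (-0.491)*(0.678) = -0.823898.
  denominator = (1)^2 + (-0.491)^2 + (0.678)^2 = 1.700765.
  rho(1) = -0.823898 / 1.700765 = -0.4844.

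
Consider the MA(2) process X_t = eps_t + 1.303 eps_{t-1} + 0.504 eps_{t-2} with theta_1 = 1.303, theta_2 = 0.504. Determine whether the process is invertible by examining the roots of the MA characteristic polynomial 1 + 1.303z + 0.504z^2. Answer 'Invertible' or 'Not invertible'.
\text{Invertible}

The MA(q) characteristic polynomial is P(z) = 1 + 1.303z + 0.504z^2.
Invertibility requires all roots to lie outside the unit circle, i.e. |z| > 1 for every root.
Set 1 + (1.303) z + (0.504) z^2 = 0, i.e. a z^2 + b z + c = 0 with a = 0.504, b = 1.303, c = 1.
Discriminant D = b^2 - 4ac = (1.303)^2 - 4*(0.504)*1 = 1.697809 - (2.016) = -0.318191.
D < 0, so the roots are the complex-conjugate pair z = (-b +/- i sqrt(-D)) / (2a) = -1.2927 +/- 0.5596i.
For a conjugate pair |z|^2 = z * conj(z) = (product of roots) = c/a = 1/(0.504) = 1.984127, so |z| = sqrt(1.984127) = 1.4086 for both roots.
Moduli of all roots: 1.4086, 1.4086.
All moduli strictly greater than 1? Yes.
Verdict: Invertible.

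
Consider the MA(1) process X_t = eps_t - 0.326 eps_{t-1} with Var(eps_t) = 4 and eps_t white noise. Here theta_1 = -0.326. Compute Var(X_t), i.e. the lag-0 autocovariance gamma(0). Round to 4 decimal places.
\gamma(0) = 4.4251

For an MA(q) process X_t = eps_t + sum_i theta_i eps_{t-i} with
Var(eps_t) = sigma^2, the variance is
  gamma(0) = sigma^2 * (1 + sum_i theta_i^2).
  sum_i theta_i^2 = (-0.326)^2 = 0.106276.
  gamma(0) = 4 * (1 + 0.106276) = 4 * 1.106276 = 4.425104, which rounds to 4.4251.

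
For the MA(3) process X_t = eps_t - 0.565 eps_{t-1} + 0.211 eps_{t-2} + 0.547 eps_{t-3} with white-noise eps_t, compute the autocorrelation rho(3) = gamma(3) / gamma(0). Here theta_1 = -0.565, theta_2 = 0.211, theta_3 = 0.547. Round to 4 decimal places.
\rho(3) = 0.3289

For an MA(q) process with theta_0 = 1, the autocovariance is
  gamma(k) = sigma^2 * sum_{i=0..q-k} theta_i * theta_{i+k},
and rho(k) = gamma(k) / gamma(0). Sigma^2 cancels.
  numerator   = (1)*(0.547) = 0.547.
  denominator = (1)^2 + (-0.565)^2 + (0.211)^2 + (0.547)^2 = 1.662955.
  rho(3) = 0.547 / 1.662955 = 0.3289.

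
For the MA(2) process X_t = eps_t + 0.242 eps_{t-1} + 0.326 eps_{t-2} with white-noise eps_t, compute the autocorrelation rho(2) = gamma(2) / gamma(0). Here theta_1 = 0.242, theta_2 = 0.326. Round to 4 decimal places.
\rho(2) = 0.2799

For an MA(q) process with theta_0 = 1, the autocovariance is
  gamma(k) = sigma^2 * sum_{i=0..q-k} theta_i * theta_{i+k},
and rho(k) = gamma(k) / gamma(0). Sigma^2 cancels.
  numerator   = (1)*(0.326) = 0.326.
  denominator = (1)^2 + (0.242)^2 + (0.326)^2 = 1.16484.
  rho(2) = 0.326 / 1.16484 = 0.2799.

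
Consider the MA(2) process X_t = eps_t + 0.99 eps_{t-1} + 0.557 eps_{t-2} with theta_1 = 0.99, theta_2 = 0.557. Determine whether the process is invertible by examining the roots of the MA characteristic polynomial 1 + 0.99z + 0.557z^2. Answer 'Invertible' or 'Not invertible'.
\text{Invertible}

The MA(q) characteristic polynomial is P(z) = 1 + 0.99z + 0.557z^2.
Invertibility requires all roots to lie outside the unit circle, i.e. |z| > 1 for every root.
Set 1 + (0.99) z + (0.557) z^2 = 0, i.e. a z^2 + b z + c = 0 with a = 0.557, b = 0.99, c = 1.
Discriminant D = b^2 - 4ac = (0.99)^2 - 4*(0.557)*1 = 0.9801 - (2.228) = -1.2479.
D < 0, so the roots are the complex-conjugate pair z = (-b +/- i sqrt(-D)) / (2a) = -0.8887 +/- 1.0028i.
For a conjugate pair |z|^2 = z * conj(z) = (product of roots) = c/a = 1/(0.557) = 1.795332, so |z| = sqrt(1.795332) = 1.3399 for both roots.
Moduli of all roots: 1.3399, 1.3399.
All moduli strictly greater than 1? Yes.
Verdict: Invertible.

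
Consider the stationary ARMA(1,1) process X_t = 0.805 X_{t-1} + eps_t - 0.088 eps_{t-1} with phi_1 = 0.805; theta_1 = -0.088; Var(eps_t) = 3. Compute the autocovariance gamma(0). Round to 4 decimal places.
\gamma(0) = 7.3818

Multiply the model equation by X_{t-k} and take expectations. With theta_0 = psi_0 = 1 and psi_j the MA(infinity) weights, this gives
  gamma(k) - sum_i phi_i gamma(k-i) = c_k,
  c_k = sigma^2 * sum_{j=k..q} theta_j psi_{j-k}   (c_k = 0 for k > q),
using gamma(-m) = gamma(m).
psi-weights needed (psi_j = theta_j + sum_i phi_i psi_{j-i}):
  psi_1 = theta_1 + phi_1 = -0.088 + (0.805) = 0.717
Right-hand sides:
  c_0 = sigma^2 (1 + theta_1 psi_1) = 3 * (1 + (-0.088)(0.717)) = 3 * 0.936904 = 2.810712
  c_1 = sigma^2 theta_1 = 3 * (-0.088) = -0.264
  c_2 = 0
Equations for k = 0 and k = 1 (AR order 1):
  gamma(0) = phi_1 gamma(1) + c_0
  gamma(1) = phi_1 gamma(0) + c_1
Substituting the second into the first: gamma(0) (1 - phi_1^2) = c_0 + phi_1 c_1, so
  gamma(0) = (c_0 + phi_1 c_1) / (1 - phi_1^2) = (2.810712 + (0.805)(-0.264)) / (1 - (0.805)^2) = 2.598192 / 0.351975 = 7.381752.
Therefore gamma(0) = 7.3818 (to 4 decimal places).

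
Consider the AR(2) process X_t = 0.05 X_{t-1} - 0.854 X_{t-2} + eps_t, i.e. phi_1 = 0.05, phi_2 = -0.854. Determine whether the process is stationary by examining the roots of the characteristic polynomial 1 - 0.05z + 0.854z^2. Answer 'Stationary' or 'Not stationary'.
\text{Stationary}

The AR(p) characteristic polynomial is P(z) = 1 - 0.05z + 0.854z^2.
Stationarity requires all roots to lie outside the unit circle, i.e. |z| > 1 for every root.
Set 1 + (-0.05) z + (0.854) z^2 = 0, i.e. a z^2 + b z + c = 0 with a = 0.854, b = -0.05, c = 1.
Discriminant D = b^2 - 4ac = (-0.05)^2 - 4*(0.854)*1 = 0.0025 - (3.416) = -3.4135.
D < 0, so the roots are the complex-conjugate pair z = (-b +/- i sqrt(-D)) / (2a) = 0.0293 +/- 1.0817i.
For a conjugate pair |z|^2 = z * conj(z) = (product of roots) = c/a = 1/(0.854) = 1.17096, so |z| = sqrt(1.17096) = 1.0821 for both roots.
Moduli of all roots: 1.0821, 1.0821.
All moduli strictly greater than 1? Yes.
Verdict: Stationary.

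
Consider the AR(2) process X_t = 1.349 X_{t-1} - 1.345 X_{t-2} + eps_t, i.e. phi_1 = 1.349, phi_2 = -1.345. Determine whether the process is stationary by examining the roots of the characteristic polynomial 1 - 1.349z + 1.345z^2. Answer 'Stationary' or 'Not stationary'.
\text{Not stationary}

The AR(p) characteristic polynomial is P(z) = 1 - 1.349z + 1.345z^2.
Stationarity requires all roots to lie outside the unit circle, i.e. |z| > 1 for every root.
Set 1 + (-1.349) z + (1.345) z^2 = 0, i.e. a z^2 + b z + c = 0 with a = 1.345, b = -1.349, c = 1.
Discriminant D = b^2 - 4ac = (-1.349)^2 - 4*(1.345)*1 = 1.819801 - (5.38) = -3.560199.
D < 0, so the roots are the complex-conjugate pair z = (-b +/- i sqrt(-D)) / (2a) = 0.5015 +/- 0.7014i.
For a conjugate pair |z|^2 = z * conj(z) = (product of roots) = c/a = 1/(1.345) = 0.743494, so |z| = sqrt(0.743494) = 0.8623 for both roots.
Moduli of all roots: 0.8623, 0.8623.
All moduli strictly greater than 1? No.
Verdict: Not stationary.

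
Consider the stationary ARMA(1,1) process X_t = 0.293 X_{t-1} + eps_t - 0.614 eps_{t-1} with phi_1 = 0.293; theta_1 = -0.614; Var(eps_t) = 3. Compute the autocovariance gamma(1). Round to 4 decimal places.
\gamma(1) = -0.8639

Multiply the model equation by X_{t-k} and take expectations. With theta_0 = psi_0 = 1 and psi_j the MA(infinity) weights, this gives
  gamma(k) - sum_i phi_i gamma(k-i) = c_k,
  c_k = sigma^2 * sum_{j=k..q} theta_j psi_{j-k}   (c_k = 0 for k > q),
using gamma(-m) = gamma(m).
psi-weights needed (psi_j = theta_j + sum_i phi_i psi_{j-i}):
  psi_1 = theta_1 + phi_1 = -0.614 + (0.293) = -0.321
Right-hand sides:
  c_0 = sigma^2 (1 + theta_1 psi_1) = 3 * (1 + (-0.614)(-0.321)) = 3 * 1.197094 = 3.591282
  c_1 = sigma^2 theta_1 = 3 * (-0.614) = -1.842
  c_2 = 0
Equations for k = 0 and k = 1 (AR order 1):
  gamma(0) = phi_1 gamma(1) + c_0
  gamma(1) = phi_1 gamma(0) + c_1
Substituting the second into the first: gamma(0) (1 - phi_1^2) = c_0 + phi_1 c_1, so
  gamma(0) = (c_0 + phi_1 c_1) / (1 - phi_1^2) = (3.591282 + (0.293)(-1.842)) / (1 - (0.293)^2) = 3.051576 / 0.914151 = 3.338153.
  gamma(1) = phi_1 gamma(0) + c_1 = (0.293)(3.338153) + (-1.842) = -0.863921.
Therefore gamma(1) = -0.8639 (to 4 decimal places).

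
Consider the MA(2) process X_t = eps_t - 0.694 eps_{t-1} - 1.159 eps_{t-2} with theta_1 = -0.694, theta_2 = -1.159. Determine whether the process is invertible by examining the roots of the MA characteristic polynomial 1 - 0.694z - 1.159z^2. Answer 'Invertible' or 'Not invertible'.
\text{Not invertible}

The MA(q) characteristic polynomial is P(z) = 1 - 0.694z - 1.159z^2.
Invertibility requires all roots to lie outside the unit circle, i.e. |z| > 1 for every root.
Set 1 + (-0.694) z + (-1.159) z^2 = 0, i.e. a z^2 + b z + c = 0 with a = -1.159, b = -0.694, c = 1.
Discriminant D = b^2 - 4ac = (-0.694)^2 - 4*(-1.159)*1 = 0.481636 - (-4.636) = 5.117636.
D >= 0, so the roots are real: z = (-b +/- sqrt(D)) / (2a) = (0.694 +/- 2.262219) / (-2.318).
  z_1 = (0.694 + 2.262219) / (-2.318) = -1.2753,   |z_1| = 1.2753.
  z_2 = (0.694 - 2.262219) / (-2.318) = 0.6765,   |z_2| = 0.6765.
Moduli of all roots: 1.2753, 0.6765.
All moduli strictly greater than 1? No.
Verdict: Not invertible.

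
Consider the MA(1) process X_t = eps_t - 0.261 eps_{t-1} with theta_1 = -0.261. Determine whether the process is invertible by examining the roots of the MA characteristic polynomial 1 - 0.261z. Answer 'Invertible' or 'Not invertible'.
\text{Invertible}

The MA(q) characteristic polynomial is P(z) = 1 - 0.261z.
Invertibility requires all roots to lie outside the unit circle, i.e. |z| > 1 for every root.
This is linear in z: 1 + (-0.261) z = 0  =>  z = -1/(-0.261) = 3.831418,  |z| = 3.831418.
Moduli of all roots: 3.8314.
All moduli strictly greater than 1? Yes.
Verdict: Invertible.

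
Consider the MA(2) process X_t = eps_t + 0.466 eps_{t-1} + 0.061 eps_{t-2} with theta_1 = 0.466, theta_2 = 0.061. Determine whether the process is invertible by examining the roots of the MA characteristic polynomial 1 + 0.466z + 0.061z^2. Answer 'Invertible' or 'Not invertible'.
\text{Invertible}

The MA(q) characteristic polynomial is P(z) = 1 + 0.466z + 0.061z^2.
Invertibility requires all roots to lie outside the unit circle, i.e. |z| > 1 for every root.
Set 1 + (0.466) z + (0.061) z^2 = 0, i.e. a z^2 + b z + c = 0 with a = 0.061, b = 0.466, c = 1.
Discriminant D = b^2 - 4ac = (0.466)^2 - 4*(0.061)*1 = 0.217156 - (0.244) = -0.026844.
D < 0, so the roots are the complex-conjugate pair z = (-b +/- i sqrt(-D)) / (2a) = -3.8197 +/- 1.343i.
For a conjugate pair |z|^2 = z * conj(z) = (product of roots) = c/a = 1/(0.061) = 16.393443, so |z| = sqrt(16.393443) = 4.0489 for both roots.
Moduli of all roots: 4.0489, 4.0489.
All moduli strictly greater than 1? Yes.
Verdict: Invertible.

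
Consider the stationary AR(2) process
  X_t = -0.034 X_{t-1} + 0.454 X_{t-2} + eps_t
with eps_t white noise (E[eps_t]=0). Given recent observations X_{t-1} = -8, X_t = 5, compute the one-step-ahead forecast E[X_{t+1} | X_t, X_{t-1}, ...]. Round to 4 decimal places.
E[X_{t+1} \mid \mathcal F_t] = -3.8020

For an AR(p) model X_t = c + sum_i phi_i X_{t-i} + eps_t, the
one-step-ahead conditional mean is
  E[X_{t+1} | X_t, ...] = c + sum_i phi_i X_{t+1-i}.
Substitute known values:
  E[X_{t+1} | ...] = (-0.034) * (5) + (0.454) * (-8)
                   = -3.8020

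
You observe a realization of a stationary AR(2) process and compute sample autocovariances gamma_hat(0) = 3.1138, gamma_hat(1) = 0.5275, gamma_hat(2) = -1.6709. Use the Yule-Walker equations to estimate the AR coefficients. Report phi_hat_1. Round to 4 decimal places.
\hat\phi_{1} = 0.2680

The Yule-Walker equations for an AR(p) process read, in matrix form,
  Gamma_p phi = r_p,   with   (Gamma_p)_{ij} = gamma(|i - j|),
                       (r_p)_i = gamma(i),   i,j = 1..p.
Substitute the sample gammas (Toeplitz matrix and right-hand side of size 2):
  Gamma_p = [[3.1138, 0.5275], [0.5275, 3.1138]]
  r_p     = [0.5275, -1.6709]
Written out:
  3.1138 phi_1 + 0.5275 phi_2 = 0.5275
  0.5275 phi_1 + 3.1138 phi_2 = -1.6709
Solve by Cramer's rule:
  det = gamma(0)^2 - gamma(1)^2 = (3.1138)^2 - (0.5275)^2 = 9.69575044 - 0.27825625 = 9.41749419
  phi_hat_1 = [gamma(1) gamma(0) - gamma(1) gamma(2)] / det = [(0.5275)(3.1138) - (0.5275)(-1.6709)] / 9.41749419 = 2.52392925 / 9.41749419 = 0.268
  phi_hat_2 = [gamma(0) gamma(2) - gamma(1)^2] / det = [(3.1138)(-1.6709) - (0.5275)^2] / 9.41749419 = -5.48110467 / 9.41749419 = -0.582
So phi_hat = [0.2680, -0.5820].
Therefore phi_hat_1 = 0.2680.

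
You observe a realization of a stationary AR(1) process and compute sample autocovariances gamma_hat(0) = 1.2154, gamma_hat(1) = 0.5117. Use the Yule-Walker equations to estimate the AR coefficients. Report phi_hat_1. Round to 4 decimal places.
\hat\phi_{1} = 0.4210

The Yule-Walker equations for an AR(p) process read, in matrix form,
  Gamma_p phi = r_p,   with   (Gamma_p)_{ij} = gamma(|i - j|),
                       (r_p)_i = gamma(i),   i,j = 1..p.
Substitute the sample gammas (Toeplitz matrix and right-hand side of size 1):
  Gamma_p = [[1.2154]]
  r_p     = [0.5117]
With p = 1 this is the single equation gamma(0) phi_1 = gamma(1):
  phi_hat_1 = gamma(1) / gamma(0) = 0.5117 / 1.2154 = 0.4210.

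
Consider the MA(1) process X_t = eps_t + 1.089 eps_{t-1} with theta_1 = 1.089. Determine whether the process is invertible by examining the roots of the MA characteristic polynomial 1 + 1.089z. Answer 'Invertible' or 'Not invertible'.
\text{Not invertible}

The MA(q) characteristic polynomial is P(z) = 1 + 1.089z.
Invertibility requires all roots to lie outside the unit circle, i.e. |z| > 1 for every root.
This is linear in z: 1 + (1.089) z = 0  =>  z = -1/(1.089) = -0.918274,  |z| = 0.918274.
Moduli of all roots: 0.9183.
All moduli strictly greater than 1? No.
Verdict: Not invertible.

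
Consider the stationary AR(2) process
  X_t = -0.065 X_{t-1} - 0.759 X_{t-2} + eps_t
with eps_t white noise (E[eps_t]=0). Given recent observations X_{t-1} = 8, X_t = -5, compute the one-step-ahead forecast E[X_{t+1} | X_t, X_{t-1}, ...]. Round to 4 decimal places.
E[X_{t+1} \mid \mathcal F_t] = -5.7470

For an AR(p) model X_t = c + sum_i phi_i X_{t-i} + eps_t, the
one-step-ahead conditional mean is
  E[X_{t+1} | X_t, ...] = c + sum_i phi_i X_{t+1-i}.
Substitute known values:
  E[X_{t+1} | ...] = (-0.065) * (-5) + (-0.759) * (8)
                   = -5.7470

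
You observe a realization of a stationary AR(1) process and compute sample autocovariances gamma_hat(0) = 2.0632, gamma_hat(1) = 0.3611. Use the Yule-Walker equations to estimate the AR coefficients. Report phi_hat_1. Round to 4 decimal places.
\hat\phi_{1} = 0.1750

The Yule-Walker equations for an AR(p) process read, in matrix form,
  Gamma_p phi = r_p,   with   (Gamma_p)_{ij} = gamma(|i - j|),
                       (r_p)_i = gamma(i),   i,j = 1..p.
Substitute the sample gammas (Toeplitz matrix and right-hand side of size 1):
  Gamma_p = [[2.0632]]
  r_p     = [0.3611]
With p = 1 this is the single equation gamma(0) phi_1 = gamma(1):
  phi_hat_1 = gamma(1) / gamma(0) = 0.3611 / 2.0632 = 0.1750.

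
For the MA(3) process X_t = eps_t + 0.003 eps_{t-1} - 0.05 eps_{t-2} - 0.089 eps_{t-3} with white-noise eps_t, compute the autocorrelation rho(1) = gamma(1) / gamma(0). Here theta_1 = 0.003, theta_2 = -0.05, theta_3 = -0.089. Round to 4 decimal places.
\rho(1) = 0.0072

For an MA(q) process with theta_0 = 1, the autocovariance is
  gamma(k) = sigma^2 * sum_{i=0..q-k} theta_i * theta_{i+k},
and rho(k) = gamma(k) / gamma(0). Sigma^2 cancels.
  numerator   = (1)*(0.003) + (0.003)*(-0.05) + (-0.05)*(-0.089) = 0.0073.
  denominator = (1)^2 + (0.003)^2 + (-0.05)^2 + (-0.089)^2 = 1.01043.
  rho(1) = 0.0073 / 1.01043 = 0.0072.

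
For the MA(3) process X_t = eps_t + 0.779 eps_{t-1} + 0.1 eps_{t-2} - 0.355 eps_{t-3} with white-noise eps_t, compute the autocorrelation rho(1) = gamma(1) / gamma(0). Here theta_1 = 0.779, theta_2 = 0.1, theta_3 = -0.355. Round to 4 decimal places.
\rho(1) = 0.4713

For an MA(q) process with theta_0 = 1, the autocovariance is
  gamma(k) = sigma^2 * sum_{i=0..q-k} theta_i * theta_{i+k},
and rho(k) = gamma(k) / gamma(0). Sigma^2 cancels.
  numerator   = (1)*(0.779) + (0.779)*(0.1) + (0.1)*(-0.355) = 0.8214.
  denominator = (1)^2 + (0.779)^2 + (0.1)^2 + (-0.355)^2 = 1.742866.
  rho(1) = 0.8214 / 1.742866 = 0.4713.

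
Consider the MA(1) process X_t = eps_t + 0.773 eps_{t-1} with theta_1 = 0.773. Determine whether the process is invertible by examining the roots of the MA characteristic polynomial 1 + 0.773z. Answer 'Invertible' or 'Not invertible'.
\text{Invertible}

The MA(q) characteristic polynomial is P(z) = 1 + 0.773z.
Invertibility requires all roots to lie outside the unit circle, i.e. |z| > 1 for every root.
This is linear in z: 1 + (0.773) z = 0  =>  z = -1/(0.773) = -1.293661,  |z| = 1.293661.
Moduli of all roots: 1.2937.
All moduli strictly greater than 1? Yes.
Verdict: Invertible.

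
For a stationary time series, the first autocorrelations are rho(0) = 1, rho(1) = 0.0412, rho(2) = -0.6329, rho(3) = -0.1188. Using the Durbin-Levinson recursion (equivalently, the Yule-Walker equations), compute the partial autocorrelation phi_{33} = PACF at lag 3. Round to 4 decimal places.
\phi_{33} = -0.0840

The PACF at lag k is phi_{kk}, the last component of the solution
to the Yule-Walker system G_k phi = r_k where
  (G_k)_{ij} = rho(|i - j|), (r_k)_i = rho(i), i,j = 1..k.
Equivalently, Durbin-Levinson gives phi_{kk} iteratively:
  phi_{11} = rho(1)
  phi_{kk} = [rho(k) - sum_{j=1..k-1} phi_{k-1,j} rho(k-j)]
            / [1 - sum_{j=1..k-1} phi_{k-1,j} rho(j)],
  phi_{k,j} = phi_{k-1,j} - phi_{kk} phi_{k-1,k-j},  j = 1..k-1.
Step k = 1:
  phi_11 = rho(1) = 0.0412.
Step k = 2:
  phi_22 = [rho(2) - phi_11 rho(1)] / [1 - phi_11 rho(1)] = [-0.6329 - (0.0412)(0.0412)] / [1 - (0.0412)(0.0412)]
         = -0.63459744 / 0.99830256 = -0.635676.
  Update: phi_21 = phi_11 - phi_22 phi_11 = 0.0412 - (-0.635676)(0.0412) = 0.06739.
Step k = 3:
  phi_33 = [rho(3) - phi_21 rho(2) - phi_22 rho(1)] / [1 - phi_21 rho(1) - phi_22 rho(2)]
    numerator   = -0.1188 - (0.06739)(-0.6329) - (-0.635676)(0.0412) = -0.04995908
    denominator = 1 - (0.06739)(0.0412) - (-0.635676)(-0.6329) = 0.5949039
  phi_33 = -0.04995908 / 0.5949039 = -0.084.
Therefore phi_{33} = -0.0840.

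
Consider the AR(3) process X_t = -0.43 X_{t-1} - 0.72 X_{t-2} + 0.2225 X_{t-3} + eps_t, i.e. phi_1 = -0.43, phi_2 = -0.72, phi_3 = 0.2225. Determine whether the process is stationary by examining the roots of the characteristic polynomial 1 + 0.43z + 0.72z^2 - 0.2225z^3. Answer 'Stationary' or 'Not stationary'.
\text{Stationary}

The AR(p) characteristic polynomial is P(z) = 1 + 0.43z + 0.72z^2 - 0.2225z^3.
Stationarity requires all roots to lie outside the unit circle, i.e. |z| > 1 for every root.
Degree 3: look for a simple real root z0 first, then factor out (1 - z/z0) and solve the remaining quadratic.
Testing z0 = 4: P(4) = 1 + (0.43)(4) + (0.72)(4)^2 + (-0.2225)(4)^3
  = 1 + (1.72) + (11.52) + (-14.24) = 0.  So z_0 = 4 is a root, |z_0| = 4.
Divide out the factor (1 - 0.25 z) = (1 - z/z0) (since 1/z0 = 0.25):
  P(z) = (1 - 0.25 z)(1 + (0.68) z + (0.89) z^2)
  [check: z-coef 0.68 - (0.25) = 0.43; z^2-coef 0.89 - (0.25)(0.68) = 0.72; z^3-coef -(0.25)(0.89) = -0.2225.]
Remaining roots from the quadratic factor 1 + (0.68) z + (0.89) z^2:
  Set 1 + (0.68) z + (0.89) z^2 = 0, i.e. a z^2 + b z + c = 0 with a = 0.89, b = 0.68, c = 1.
  Discriminant D = b^2 - 4ac = (0.68)^2 - 4*(0.89)*1 = 0.4624 - (3.56) = -3.0976.
  D < 0, so the roots are the complex-conjugate pair z = (-b +/- i sqrt(-D)) / (2a) = -0.382 +/- 0.9888i.
  For a conjugate pair |z|^2 = z * conj(z) = (product of roots) = c/a = 1/(0.89) = 1.123596, so |z| = sqrt(1.123596) = 1.06 for both roots.
Moduli of all roots: 4.0000, 1.0600, 1.0600.
All moduli strictly greater than 1? Yes.
Verdict: Stationary.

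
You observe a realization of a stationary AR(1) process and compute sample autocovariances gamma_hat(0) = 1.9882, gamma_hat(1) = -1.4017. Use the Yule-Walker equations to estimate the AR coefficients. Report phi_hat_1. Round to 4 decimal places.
\hat\phi_{1} = -0.7050

The Yule-Walker equations for an AR(p) process read, in matrix form,
  Gamma_p phi = r_p,   with   (Gamma_p)_{ij} = gamma(|i - j|),
                       (r_p)_i = gamma(i),   i,j = 1..p.
Substitute the sample gammas (Toeplitz matrix and right-hand side of size 1):
  Gamma_p = [[1.9882]]
  r_p     = [-1.4017]
With p = 1 this is the single equation gamma(0) phi_1 = gamma(1):
  phi_hat_1 = gamma(1) / gamma(0) = -1.4017 / 1.9882 = -0.7050.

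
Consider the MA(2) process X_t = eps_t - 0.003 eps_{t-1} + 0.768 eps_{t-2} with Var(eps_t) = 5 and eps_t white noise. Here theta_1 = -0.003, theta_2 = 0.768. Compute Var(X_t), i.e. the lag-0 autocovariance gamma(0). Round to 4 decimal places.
\gamma(0) = 7.9492

For an MA(q) process X_t = eps_t + sum_i theta_i eps_{t-i} with
Var(eps_t) = sigma^2, the variance is
  gamma(0) = sigma^2 * (1 + sum_i theta_i^2).
  sum_i theta_i^2 = (-0.003)^2 + (0.768)^2 = 0.000009 + 0.589824 = 0.589833.
  gamma(0) = 5 * (1 + 0.589833) = 5 * 1.589833 = 7.949165, which rounds to 7.9492.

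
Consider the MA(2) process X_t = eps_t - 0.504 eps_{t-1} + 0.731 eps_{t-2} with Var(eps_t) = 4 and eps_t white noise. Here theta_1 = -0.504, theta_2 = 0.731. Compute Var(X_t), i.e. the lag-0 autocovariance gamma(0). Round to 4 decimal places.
\gamma(0) = 7.1535

For an MA(q) process X_t = eps_t + sum_i theta_i eps_{t-i} with
Var(eps_t) = sigma^2, the variance is
  gamma(0) = sigma^2 * (1 + sum_i theta_i^2).
  sum_i theta_i^2 = (-0.504)^2 + (0.731)^2 = 0.254016 + 0.534361 = 0.788377.
  gamma(0) = 4 * (1 + 0.788377) = 4 * 1.788377 = 7.153508, which rounds to 7.1535.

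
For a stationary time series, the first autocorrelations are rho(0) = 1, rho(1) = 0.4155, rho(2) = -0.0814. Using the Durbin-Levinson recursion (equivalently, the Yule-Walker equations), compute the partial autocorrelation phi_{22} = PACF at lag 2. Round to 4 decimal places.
\phi_{22} = -0.3070

The PACF at lag k is phi_{kk}, the last component of the solution
to the Yule-Walker system G_k phi = r_k where
  (G_k)_{ij} = rho(|i - j|), (r_k)_i = rho(i), i,j = 1..k.
Equivalently, Durbin-Levinson gives phi_{kk} iteratively:
  phi_{11} = rho(1)
  phi_{kk} = [rho(k) - sum_{j=1..k-1} phi_{k-1,j} rho(k-j)]
            / [1 - sum_{j=1..k-1} phi_{k-1,j} rho(j)],
  phi_{k,j} = phi_{k-1,j} - phi_{kk} phi_{k-1,k-j},  j = 1..k-1.
Step k = 1:
  phi_11 = rho(1) = 0.4155.
Step k = 2:
  phi_22 = [rho(2) - phi_11 rho(1)] / [1 - phi_11 rho(1)] = [-0.0814 - (0.4155)(0.4155)] / [1 - (0.4155)(0.4155)]
         = -0.25404025 / 0.82735975 = -0.307.
Therefore phi_{22} = -0.3070.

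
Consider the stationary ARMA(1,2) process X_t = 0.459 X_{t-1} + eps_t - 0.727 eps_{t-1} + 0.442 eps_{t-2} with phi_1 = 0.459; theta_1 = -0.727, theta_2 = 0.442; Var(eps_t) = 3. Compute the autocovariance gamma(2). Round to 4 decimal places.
\gamma(2) = 0.9207

Multiply the model equation by X_{t-k} and take expectations. With theta_0 = psi_0 = 1 and psi_j the MA(infinity) weights, this gives
  gamma(k) - sum_i phi_i gamma(k-i) = c_k,
  c_k = sigma^2 * sum_{j=k..q} theta_j psi_{j-k}   (c_k = 0 for k > q),
using gamma(-m) = gamma(m).
psi-weights needed (psi_j = theta_j + sum_i phi_i psi_{j-i}):
  psi_1 = theta_1 + phi_1 = -0.727 + (0.459) = -0.268
  psi_2 = theta_2 + phi_1 psi_1 = 0.442 + (0.459)(-0.268) = 0.318988
Right-hand sides:
  c_0 = sigma^2 (1 + theta_1 psi_1 + theta_2 psi_2) = 3 * (1 + (-0.727)(-0.268) + (0.442)(0.318988)) = 3 * 1.335829 = 4.007486
  c_1 = sigma^2 (theta_1 + theta_2 psi_1) = 3 * (-0.727 + (0.442)(-0.268)) = -2.536368
  c_2 = sigma^2 theta_2 = 3 * (0.442) = 1.326
Equations for k = 0 and k = 1 (AR order 1):
  gamma(0) = phi_1 gamma(1) + c_0
  gamma(1) = phi_1 gamma(0) + c_1
Substituting the second into the first: gamma(0) (1 - phi_1^2) = c_0 + phi_1 c_1, so
  gamma(0) = (c_0 + phi_1 c_1) / (1 - phi_1^2) = (4.007486 + (0.459)(-2.536368)) / (1 - (0.459)^2) = 2.843293 / 0.789319 = 3.60221.
  gamma(1) = phi_1 gamma(0) + c_1 = (0.459)(3.60221) + (-2.536368) = -0.882953.
For k = 2: gamma(2) = phi_1 gamma(1) + c_2
  = (0.459)(-0.882953) + (1.326) = 0.920724.
Therefore gamma(2) = 0.9207 (to 4 decimal places).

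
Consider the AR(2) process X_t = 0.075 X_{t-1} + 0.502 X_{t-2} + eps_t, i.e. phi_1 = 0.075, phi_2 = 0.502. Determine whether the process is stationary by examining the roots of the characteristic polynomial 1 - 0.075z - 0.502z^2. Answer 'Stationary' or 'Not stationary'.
\text{Stationary}

The AR(p) characteristic polynomial is P(z) = 1 - 0.075z - 0.502z^2.
Stationarity requires all roots to lie outside the unit circle, i.e. |z| > 1 for every root.
Set 1 + (-0.075) z + (-0.502) z^2 = 0, i.e. a z^2 + b z + c = 0 with a = -0.502, b = -0.075, c = 1.
Discriminant D = b^2 - 4ac = (-0.075)^2 - 4*(-0.502)*1 = 0.005625 - (-2.008) = 2.013625.
D >= 0, so the roots are real: z = (-b +/- sqrt(D)) / (2a) = (0.075 +/- 1.419023) / (-1.004).
  z_1 = (0.075 + 1.419023) / (-1.004) = -1.4881,   |z_1| = 1.4881.
  z_2 = (0.075 - 1.419023) / (-1.004) = 1.3387,   |z_2| = 1.3387.
Moduli of all roots: 1.4881, 1.3387.
All moduli strictly greater than 1? Yes.
Verdict: Stationary.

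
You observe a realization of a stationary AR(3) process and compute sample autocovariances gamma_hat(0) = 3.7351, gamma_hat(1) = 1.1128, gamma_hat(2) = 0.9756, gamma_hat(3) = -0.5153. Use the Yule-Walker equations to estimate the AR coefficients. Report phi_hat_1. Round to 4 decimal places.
\hat\phi_{1} = 0.2970

The Yule-Walker equations for an AR(p) process read, in matrix form,
  Gamma_p phi = r_p,   with   (Gamma_p)_{ij} = gamma(|i - j|),
                       (r_p)_i = gamma(i),   i,j = 1..p.
Substitute the sample gammas (Toeplitz matrix and right-hand side of size 3):
  Gamma_p = [[3.7351, 1.1128, 0.9756], [1.1128, 3.7351, 1.1128], [0.9756, 1.1128, 3.7351]]
  r_p     = [1.1128, 0.9756, -0.5153]
Written out (R1..R3):
  (R1) 3.7351 phi_1 + 1.1128 phi_2 + 0.9756 phi_3 = 1.1128
  (R2) 1.1128 phi_1 + 3.7351 phi_2 + 1.1128 phi_3 = 0.9756
  (R3) 0.9756 phi_1 + 1.1128 phi_2 + 3.7351 phi_3 = -0.5153
Gaussian elimination:
  R2 <- R2 - (1.1128/3.7351) R1 = R2 - (0.29793) R1:  3.403563 phi_2 + 0.822139 phi_3 = 0.644063
  R3 <- R3 - (0.9756/3.7351) R1 = R3 - (0.261198) R1:  0.822139 phi_2 + 3.480275 phi_3 = -0.805961
  R3 <- R3 - (0.822139/3.403563) R2 = R3 - (0.241552) R2:  3.281686 phi_3 = -0.961536
Back-substitution:
  phi_hat_3 = -0.961536 / 3.281686 = -0.293001
  phi_hat_2 = (0.644063 - (0.822139)(-0.293001)) / 3.403563 = 0.260007
  phi_hat_1 = (1.1128 - (1.1128)(0.260007) - (0.9756)(-0.293001)) / 3.7351 = 0.296998
So phi_hat = [0.2970, 0.2600, -0.2930].
Therefore phi_hat_1 = 0.2970.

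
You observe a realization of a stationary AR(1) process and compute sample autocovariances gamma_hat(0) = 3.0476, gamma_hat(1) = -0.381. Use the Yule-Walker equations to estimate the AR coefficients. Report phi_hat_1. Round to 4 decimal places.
\hat\phi_{1} = -0.1250

The Yule-Walker equations for an AR(p) process read, in matrix form,
  Gamma_p phi = r_p,   with   (Gamma_p)_{ij} = gamma(|i - j|),
                       (r_p)_i = gamma(i),   i,j = 1..p.
Substitute the sample gammas (Toeplitz matrix and right-hand side of size 1):
  Gamma_p = [[3.0476]]
  r_p     = [-0.381]
With p = 1 this is the single equation gamma(0) phi_1 = gamma(1):
  phi_hat_1 = gamma(1) / gamma(0) = -0.381 / 3.0476 = -0.1250.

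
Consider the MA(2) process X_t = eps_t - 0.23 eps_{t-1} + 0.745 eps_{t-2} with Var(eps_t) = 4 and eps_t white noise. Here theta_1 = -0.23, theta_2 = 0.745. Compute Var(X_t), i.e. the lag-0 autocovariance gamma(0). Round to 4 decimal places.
\gamma(0) = 6.4317

For an MA(q) process X_t = eps_t + sum_i theta_i eps_{t-i} with
Var(eps_t) = sigma^2, the variance is
  gamma(0) = sigma^2 * (1 + sum_i theta_i^2).
  sum_i theta_i^2 = (-0.23)^2 + (0.745)^2 = 0.0529 + 0.555025 = 0.607925.
  gamma(0) = 4 * (1 + 0.607925) = 4 * 1.607925 = 6.4317.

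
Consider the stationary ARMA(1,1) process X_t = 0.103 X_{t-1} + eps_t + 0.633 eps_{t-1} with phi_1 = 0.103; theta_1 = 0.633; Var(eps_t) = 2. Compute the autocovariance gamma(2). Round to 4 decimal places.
\gamma(2) = 0.1632

Multiply the model equation by X_{t-k} and take expectations. With theta_0 = psi_0 = 1 and psi_j the MA(infinity) weights, this gives
  gamma(k) - sum_i phi_i gamma(k-i) = c_k,
  c_k = sigma^2 * sum_{j=k..q} theta_j psi_{j-k}   (c_k = 0 for k > q),
using gamma(-m) = gamma(m).
psi-weights needed (psi_j = theta_j + sum_i phi_i psi_{j-i}):
  psi_1 = theta_1 + phi_1 = 0.633 + (0.103) = 0.736
Right-hand sides:
  c_0 = sigma^2 (1 + theta_1 psi_1) = 2 * (1 + (0.633)(0.736)) = 2 * 1.465888 = 2.931776
  c_1 = sigma^2 theta_1 = 2 * (0.633) = 1.266
  c_2 = 0
Equations for k = 0 and k = 1 (AR order 1):
  gamma(0) = phi_1 gamma(1) + c_0
  gamma(1) = phi_1 gamma(0) + c_1
Substituting the second into the first: gamma(0) (1 - phi_1^2) = c_0 + phi_1 c_1, so
  gamma(0) = (c_0 + phi_1 c_1) / (1 - phi_1^2) = (2.931776 + (0.103)(1.266)) / (1 - (0.103)^2) = 3.062174 / 0.989391 = 3.095009.
  gamma(1) = phi_1 gamma(0) + c_1 = (0.103)(3.095009) + (1.266) = 1.584786.
For k = 2 (> q): gamma(2) = phi_1 gamma(1) = (0.103)(1.584786) = 0.163233.
Therefore gamma(2) = 0.1632 (to 4 decimal places).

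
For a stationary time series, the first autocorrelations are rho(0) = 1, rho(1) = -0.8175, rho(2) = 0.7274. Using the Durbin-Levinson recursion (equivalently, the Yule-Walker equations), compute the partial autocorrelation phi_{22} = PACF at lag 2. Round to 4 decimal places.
\phi_{22} = 0.1782

The PACF at lag k is phi_{kk}, the last component of the solution
to the Yule-Walker system G_k phi = r_k where
  (G_k)_{ij} = rho(|i - j|), (r_k)_i = rho(i), i,j = 1..k.
Equivalently, Durbin-Levinson gives phi_{kk} iteratively:
  phi_{11} = rho(1)
  phi_{kk} = [rho(k) - sum_{j=1..k-1} phi_{k-1,j} rho(k-j)]
            / [1 - sum_{j=1..k-1} phi_{k-1,j} rho(j)],
  phi_{k,j} = phi_{k-1,j} - phi_{kk} phi_{k-1,k-j},  j = 1..k-1.
Step k = 1:
  phi_11 = rho(1) = -0.8175.
Step k = 2:
  phi_22 = [rho(2) - phi_11 rho(1)] / [1 - phi_11 rho(1)] = [0.7274 - (-0.8175)(-0.8175)] / [1 - (-0.8175)(-0.8175)]
         = 0.05909375 / 0.33169375 = 0.1782.
Therefore phi_{22} = 0.1782.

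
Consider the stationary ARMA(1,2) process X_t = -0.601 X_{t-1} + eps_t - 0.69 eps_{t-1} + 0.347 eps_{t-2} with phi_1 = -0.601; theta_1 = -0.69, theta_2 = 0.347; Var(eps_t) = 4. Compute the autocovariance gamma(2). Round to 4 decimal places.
\gamma(2) = 10.8283

Multiply the model equation by X_{t-k} and take expectations. With theta_0 = psi_0 = 1 and psi_j the MA(infinity) weights, this gives
  gamma(k) - sum_i phi_i gamma(k-i) = c_k,
  c_k = sigma^2 * sum_{j=k..q} theta_j psi_{j-k}   (c_k = 0 for k > q),
using gamma(-m) = gamma(m).
psi-weights needed (psi_j = theta_j + sum_i phi_i psi_{j-i}):
  psi_1 = theta_1 + phi_1 = -0.69 + (-0.601) = -1.291
  psi_2 = theta_2 + phi_1 psi_1 = 0.347 + (-0.601)(-1.291) = 1.122891
Right-hand sides:
  c_0 = sigma^2 (1 + theta_1 psi_1 + theta_2 psi_2) = 4 * (1 + (-0.69)(-1.291) + (0.347)(1.122891)) = 4 * 2.280433 = 9.121733
  c_1 = sigma^2 (theta_1 + theta_2 psi_1) = 4 * (-0.69 + (0.347)(-1.291)) = -4.551908
  c_2 = sigma^2 theta_2 = 4 * (0.347) = 1.388
Equations for k = 0 and k = 1 (AR order 1):
  gamma(0) = phi_1 gamma(1) + c_0
  gamma(1) = phi_1 gamma(0) + c_1
Substituting the second into the first: gamma(0) (1 - phi_1^2) = c_0 + phi_1 c_1, so
  gamma(0) = (c_0 + phi_1 c_1) / (1 - phi_1^2) = (9.121733 + (-0.601)(-4.551908)) / (1 - (-0.601)^2) = 11.857429 / 0.638799 = 18.562066.
  gamma(1) = phi_1 gamma(0) + c_1 = (-0.601)(18.562066) + (-4.551908) = -15.70771.
For k = 2: gamma(2) = phi_1 gamma(1) + c_2
  = (-0.601)(-15.70771) + (1.388) = 10.828334.
Therefore gamma(2) = 10.8283 (to 4 decimal places).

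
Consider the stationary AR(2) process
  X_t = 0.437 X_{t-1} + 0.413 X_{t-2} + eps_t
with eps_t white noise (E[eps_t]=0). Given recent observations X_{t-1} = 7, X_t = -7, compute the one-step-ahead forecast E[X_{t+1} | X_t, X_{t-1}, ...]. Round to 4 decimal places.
E[X_{t+1} \mid \mathcal F_t] = -0.1680

For an AR(p) model X_t = c + sum_i phi_i X_{t-i} + eps_t, the
one-step-ahead conditional mean is
  E[X_{t+1} | X_t, ...] = c + sum_i phi_i X_{t+1-i}.
Substitute known values:
  E[X_{t+1} | ...] = (0.437) * (-7) + (0.413) * (7)
                   = -0.1680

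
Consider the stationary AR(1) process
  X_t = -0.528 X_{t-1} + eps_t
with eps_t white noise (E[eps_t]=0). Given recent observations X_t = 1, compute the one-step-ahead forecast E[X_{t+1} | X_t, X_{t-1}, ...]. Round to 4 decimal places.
E[X_{t+1} \mid \mathcal F_t] = -0.5280

For an AR(p) model X_t = c + sum_i phi_i X_{t-i} + eps_t, the
one-step-ahead conditional mean is
  E[X_{t+1} | X_t, ...] = c + sum_i phi_i X_{t+1-i}.
Substitute known values:
  E[X_{t+1} | ...] = (-0.528) * (1)
                   = -0.5280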